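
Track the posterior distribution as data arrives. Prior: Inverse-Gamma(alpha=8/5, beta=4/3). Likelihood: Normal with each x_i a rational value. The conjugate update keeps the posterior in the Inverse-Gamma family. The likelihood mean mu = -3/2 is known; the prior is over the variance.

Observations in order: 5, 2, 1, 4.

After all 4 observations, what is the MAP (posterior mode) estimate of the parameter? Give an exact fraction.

obs 1: x=5 → posterior Inverse-Gamma(21/10, 539/24)
obs 2: x=2 → posterior Inverse-Gamma(13/5, 343/12)
obs 3: x=1 → posterior Inverse-Gamma(31/10, 761/24)
obs 4: x=4 → posterior Inverse-Gamma(18/5, 281/6)

1405/138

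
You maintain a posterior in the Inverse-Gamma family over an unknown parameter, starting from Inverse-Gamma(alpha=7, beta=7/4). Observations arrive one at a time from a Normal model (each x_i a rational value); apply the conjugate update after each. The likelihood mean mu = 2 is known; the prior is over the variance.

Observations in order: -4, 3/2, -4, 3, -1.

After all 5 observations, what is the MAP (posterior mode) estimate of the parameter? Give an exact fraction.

49/12

obs 1: x=-4 → posterior Inverse-Gamma(15/2, 79/4)
obs 2: x=3/2 → posterior Inverse-Gamma(8, 159/8)
obs 3: x=-4 → posterior Inverse-Gamma(17/2, 303/8)
obs 4: x=3 → posterior Inverse-Gamma(9, 307/8)
obs 5: x=-1 → posterior Inverse-Gamma(19/2, 343/8)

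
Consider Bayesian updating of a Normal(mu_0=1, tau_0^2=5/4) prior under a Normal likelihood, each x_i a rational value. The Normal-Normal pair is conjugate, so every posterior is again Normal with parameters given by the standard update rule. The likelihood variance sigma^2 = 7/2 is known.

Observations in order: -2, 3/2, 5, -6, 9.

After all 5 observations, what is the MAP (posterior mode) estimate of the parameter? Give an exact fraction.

obs 1: x=-2 → posterior Normal(4/19, 35/38)
obs 2: x=3/2 → posterior Normal(23/48, 35/48)
obs 3: x=5 → posterior Normal(73/58, 35/58)
obs 4: x=-6 → posterior Normal(13/68, 35/68)
obs 5: x=9 → posterior Normal(103/78, 35/78)

103/78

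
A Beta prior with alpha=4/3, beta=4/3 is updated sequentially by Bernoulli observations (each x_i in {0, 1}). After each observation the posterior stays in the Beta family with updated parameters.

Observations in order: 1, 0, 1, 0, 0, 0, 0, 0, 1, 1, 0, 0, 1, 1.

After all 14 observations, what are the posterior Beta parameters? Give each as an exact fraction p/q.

alpha=22/3, beta=28/3

obs 1: x=1 → posterior Beta(7/3, 4/3)
obs 2: x=0 → posterior Beta(7/3, 7/3)
obs 3: x=1 → posterior Beta(10/3, 7/3)
obs 4: x=0 → posterior Beta(10/3, 10/3)
obs 5: x=0 → posterior Beta(10/3, 13/3)
obs 6: x=0 → posterior Beta(10/3, 16/3)
obs 7: x=0 → posterior Beta(10/3, 19/3)
obs 8: x=0 → posterior Beta(10/3, 22/3)
obs 9: x=1 → posterior Beta(13/3, 22/3)
obs 10: x=1 → posterior Beta(16/3, 22/3)
obs 11: x=0 → posterior Beta(16/3, 25/3)
obs 12: x=0 → posterior Beta(16/3, 28/3)
obs 13: x=1 → posterior Beta(19/3, 28/3)
obs 14: x=1 → posterior Beta(22/3, 28/3)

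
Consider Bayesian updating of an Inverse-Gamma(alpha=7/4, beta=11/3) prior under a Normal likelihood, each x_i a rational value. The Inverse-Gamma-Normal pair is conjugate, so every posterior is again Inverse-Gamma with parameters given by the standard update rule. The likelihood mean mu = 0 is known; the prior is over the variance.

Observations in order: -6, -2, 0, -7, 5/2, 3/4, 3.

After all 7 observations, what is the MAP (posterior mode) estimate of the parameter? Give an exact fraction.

5383/600

obs 1: x=-6 → posterior Inverse-Gamma(9/4, 65/3)
obs 2: x=-2 → posterior Inverse-Gamma(11/4, 71/3)
obs 3: x=0 → posterior Inverse-Gamma(13/4, 71/3)
obs 4: x=-7 → posterior Inverse-Gamma(15/4, 289/6)
obs 5: x=5/2 → posterior Inverse-Gamma(17/4, 1231/24)
obs 6: x=3/4 → posterior Inverse-Gamma(19/4, 4951/96)
obs 7: x=3 → posterior Inverse-Gamma(21/4, 5383/96)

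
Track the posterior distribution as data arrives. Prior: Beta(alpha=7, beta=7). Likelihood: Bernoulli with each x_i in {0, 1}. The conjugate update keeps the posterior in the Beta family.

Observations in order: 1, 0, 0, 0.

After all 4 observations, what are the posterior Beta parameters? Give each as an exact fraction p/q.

obs 1: x=1 → posterior Beta(8, 7)
obs 2: x=0 → posterior Beta(8, 8)
obs 3: x=0 → posterior Beta(8, 9)
obs 4: x=0 → posterior Beta(8, 10)

alpha=8, beta=10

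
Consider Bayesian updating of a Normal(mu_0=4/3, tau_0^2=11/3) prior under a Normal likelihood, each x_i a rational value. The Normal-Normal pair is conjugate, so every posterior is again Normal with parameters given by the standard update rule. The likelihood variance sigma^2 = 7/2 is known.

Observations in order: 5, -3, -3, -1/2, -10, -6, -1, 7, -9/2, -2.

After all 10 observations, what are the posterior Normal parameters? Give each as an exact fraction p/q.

obs 1: x=5 → posterior Normal(138/43, 77/43)
obs 2: x=-3 → posterior Normal(72/65, 77/65)
obs 3: x=-3 → posterior Normal(2/29, 77/87)
obs 4: x=-1/2 → posterior Normal(-5/109, 77/109)
obs 5: x=-10 → posterior Normal(-225/131, 77/131)
obs 6: x=-6 → posterior Normal(-7/3, 77/153)
obs 7: x=-1 → posterior Normal(-379/175, 11/25)
obs 8: x=7 → posterior Normal(-225/197, 77/197)
obs 9: x=-9/2 → posterior Normal(-108/73, 77/219)
obs 10: x=-2 → posterior Normal(-368/241, 77/241)

mu_0=-368/241, tau_0^2=77/241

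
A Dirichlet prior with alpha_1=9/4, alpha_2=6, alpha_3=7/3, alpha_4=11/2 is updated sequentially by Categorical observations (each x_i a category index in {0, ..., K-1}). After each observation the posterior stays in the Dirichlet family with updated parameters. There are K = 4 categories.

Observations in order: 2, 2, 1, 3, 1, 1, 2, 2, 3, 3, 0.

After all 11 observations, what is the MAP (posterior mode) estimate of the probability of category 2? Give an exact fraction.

obs 1: x=2 → posterior Dirichlet(9/4, 6, 10/3, 11/2)
obs 2: x=2 → posterior Dirichlet(9/4, 6, 13/3, 11/2)
obs 3: x=1 → posterior Dirichlet(9/4, 7, 13/3, 11/2)
obs 4: x=3 → posterior Dirichlet(9/4, 7, 13/3, 13/2)
obs 5: x=1 → posterior Dirichlet(9/4, 8, 13/3, 13/2)
obs 6: x=1 → posterior Dirichlet(9/4, 9, 13/3, 13/2)
obs 7: x=2 → posterior Dirichlet(9/4, 9, 16/3, 13/2)
obs 8: x=2 → posterior Dirichlet(9/4, 9, 19/3, 13/2)
obs 9: x=3 → posterior Dirichlet(9/4, 9, 19/3, 15/2)
obs 10: x=3 → posterior Dirichlet(9/4, 9, 19/3, 17/2)
obs 11: x=0 → posterior Dirichlet(13/4, 9, 19/3, 17/2)

64/277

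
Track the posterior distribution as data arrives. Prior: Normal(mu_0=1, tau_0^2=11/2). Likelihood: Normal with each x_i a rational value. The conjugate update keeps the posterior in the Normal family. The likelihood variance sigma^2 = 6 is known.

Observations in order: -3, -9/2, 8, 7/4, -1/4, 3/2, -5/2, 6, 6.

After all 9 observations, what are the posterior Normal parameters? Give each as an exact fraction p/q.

mu_0=155/111, tau_0^2=22/37

obs 1: x=-3 → posterior Normal(-21/23, 66/23)
obs 2: x=-9/2 → posterior Normal(-141/68, 33/17)
obs 3: x=8 → posterior Normal(7/18, 22/15)
obs 4: x=7/4 → posterior Normal(21/32, 33/28)
obs 5: x=-1/4 → posterior Normal(34/67, 66/67)
obs 6: x=3/2 → posterior Normal(101/156, 11/13)
obs 7: x=-5/2 → posterior Normal(23/89, 66/89)
obs 8: x=6 → posterior Normal(89/100, 33/50)
obs 9: x=6 → posterior Normal(155/111, 22/37)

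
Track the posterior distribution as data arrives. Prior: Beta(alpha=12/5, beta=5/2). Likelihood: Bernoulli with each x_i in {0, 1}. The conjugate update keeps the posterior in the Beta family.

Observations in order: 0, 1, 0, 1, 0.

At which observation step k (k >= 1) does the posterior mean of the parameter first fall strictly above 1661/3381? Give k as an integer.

k = 2

obs 1: x=0 → posterior Beta(12/5, 7/2)
obs 2: x=1 → posterior Beta(17/5, 7/2)
obs 3: x=0 → posterior Beta(17/5, 9/2)
obs 4: x=1 → posterior Beta(22/5, 9/2)
obs 5: x=0 → posterior Beta(22/5, 11/2)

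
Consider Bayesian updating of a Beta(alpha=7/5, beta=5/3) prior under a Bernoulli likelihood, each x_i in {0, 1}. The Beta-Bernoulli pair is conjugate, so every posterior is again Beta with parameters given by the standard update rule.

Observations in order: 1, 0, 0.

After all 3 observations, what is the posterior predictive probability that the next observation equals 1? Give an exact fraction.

obs 1: x=1 → posterior Beta(12/5, 5/3)
obs 2: x=0 → posterior Beta(12/5, 8/3)
obs 3: x=0 → posterior Beta(12/5, 11/3)

36/91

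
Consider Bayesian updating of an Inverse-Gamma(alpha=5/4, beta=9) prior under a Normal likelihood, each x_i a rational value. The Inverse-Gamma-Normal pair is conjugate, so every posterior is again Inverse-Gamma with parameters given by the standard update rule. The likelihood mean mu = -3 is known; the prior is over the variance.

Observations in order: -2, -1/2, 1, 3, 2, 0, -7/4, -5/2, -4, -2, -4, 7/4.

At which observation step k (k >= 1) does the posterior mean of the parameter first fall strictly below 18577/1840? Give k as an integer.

obs 1: x=-2 → posterior Inverse-Gamma(7/4, 19/2)
obs 2: x=-1/2 → posterior Inverse-Gamma(9/4, 101/8)
obs 3: x=1 → posterior Inverse-Gamma(11/4, 165/8)
obs 4: x=3 → posterior Inverse-Gamma(13/4, 309/8)
obs 5: x=2 → posterior Inverse-Gamma(15/4, 409/8)
obs 6: x=0 → posterior Inverse-Gamma(17/4, 445/8)
obs 7: x=-7/4 → posterior Inverse-Gamma(19/4, 1805/32)
obs 8: x=-5/2 → posterior Inverse-Gamma(21/4, 1809/32)
obs 9: x=-4 → posterior Inverse-Gamma(23/4, 1825/32)
obs 10: x=-2 → posterior Inverse-Gamma(25/4, 1841/32)
obs 11: x=-4 → posterior Inverse-Gamma(27/4, 1857/32)
obs 12: x=7/4 → posterior Inverse-Gamma(29/4, 1109/16)

k = 11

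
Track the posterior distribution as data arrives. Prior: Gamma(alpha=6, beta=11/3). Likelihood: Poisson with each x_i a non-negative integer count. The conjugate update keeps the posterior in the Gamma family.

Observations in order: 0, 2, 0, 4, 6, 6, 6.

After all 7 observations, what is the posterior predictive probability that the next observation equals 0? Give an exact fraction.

1427247692705959881058285969449495136382746624/20991396429661901749543146230280399322509765625

obs 1: x=0 → posterior Gamma(6, 14/3)
obs 2: x=2 → posterior Gamma(8, 17/3)
obs 3: x=0 → posterior Gamma(8, 20/3)
obs 4: x=4 → posterior Gamma(12, 23/3)
obs 5: x=6 → posterior Gamma(18, 26/3)
obs 6: x=6 → posterior Gamma(24, 29/3)
obs 7: x=6 → posterior Gamma(30, 32/3)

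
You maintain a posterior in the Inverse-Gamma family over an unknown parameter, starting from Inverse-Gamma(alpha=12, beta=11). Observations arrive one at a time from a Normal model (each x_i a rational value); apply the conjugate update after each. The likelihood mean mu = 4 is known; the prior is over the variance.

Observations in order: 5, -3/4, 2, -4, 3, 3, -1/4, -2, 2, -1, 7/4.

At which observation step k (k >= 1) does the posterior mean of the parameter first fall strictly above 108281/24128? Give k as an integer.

obs 1: x=5 → posterior Inverse-Gamma(25/2, 23/2)
obs 2: x=-3/4 → posterior Inverse-Gamma(13, 729/32)
obs 3: x=2 → posterior Inverse-Gamma(27/2, 793/32)
obs 4: x=-4 → posterior Inverse-Gamma(14, 1817/32)
obs 5: x=3 → posterior Inverse-Gamma(29/2, 1833/32)
obs 6: x=3 → posterior Inverse-Gamma(15, 1849/32)
obs 7: x=-1/4 → posterior Inverse-Gamma(31/2, 1069/16)
obs 8: x=-2 → posterior Inverse-Gamma(16, 1357/16)
obs 9: x=2 → posterior Inverse-Gamma(33/2, 1389/16)
obs 10: x=-1 → posterior Inverse-Gamma(17, 1589/16)
obs 11: x=7/4 → posterior Inverse-Gamma(35/2, 3259/32)

k = 7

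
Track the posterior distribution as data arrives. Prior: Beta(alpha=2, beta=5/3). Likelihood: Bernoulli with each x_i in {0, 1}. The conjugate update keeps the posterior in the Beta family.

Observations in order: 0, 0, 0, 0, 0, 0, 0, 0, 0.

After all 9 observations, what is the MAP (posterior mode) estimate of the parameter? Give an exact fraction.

3/32

obs 1: x=0 → posterior Beta(2, 8/3)
obs 2: x=0 → posterior Beta(2, 11/3)
obs 3: x=0 → posterior Beta(2, 14/3)
obs 4: x=0 → posterior Beta(2, 17/3)
obs 5: x=0 → posterior Beta(2, 20/3)
obs 6: x=0 → posterior Beta(2, 23/3)
obs 7: x=0 → posterior Beta(2, 26/3)
obs 8: x=0 → posterior Beta(2, 29/3)
obs 9: x=0 → posterior Beta(2, 32/3)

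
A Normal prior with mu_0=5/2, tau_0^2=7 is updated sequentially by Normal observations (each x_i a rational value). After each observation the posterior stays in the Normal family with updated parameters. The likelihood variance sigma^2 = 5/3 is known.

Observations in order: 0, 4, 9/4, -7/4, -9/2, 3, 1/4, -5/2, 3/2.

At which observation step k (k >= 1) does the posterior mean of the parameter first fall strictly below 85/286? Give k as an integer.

obs 1: x=0 → posterior Normal(25/52, 35/26)
obs 2: x=4 → posterior Normal(193/94, 35/47)
obs 3: x=9/4 → posterior Normal(575/272, 35/68)
obs 4: x=-7/4 → posterior Normal(107/89, 35/89)
obs 5: x=-9/2 → posterior Normal(5/44, 7/22)
obs 6: x=3 → posterior Normal(151/262, 35/131)
obs 7: x=1/4 → posterior Normal(17/32, 35/152)
obs 8: x=-5/2 → posterior Normal(113/692, 35/173)
obs 9: x=3/2 → posterior Normal(239/776, 35/194)

k = 5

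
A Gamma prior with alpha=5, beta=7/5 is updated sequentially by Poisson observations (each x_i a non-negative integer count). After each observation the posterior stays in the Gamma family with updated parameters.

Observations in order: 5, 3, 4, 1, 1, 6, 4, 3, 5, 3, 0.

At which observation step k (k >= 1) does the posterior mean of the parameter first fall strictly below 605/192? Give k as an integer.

obs 1: x=5 → posterior Gamma(10, 12/5)
obs 2: x=3 → posterior Gamma(13, 17/5)
obs 3: x=4 → posterior Gamma(17, 22/5)
obs 4: x=1 → posterior Gamma(18, 27/5)
obs 5: x=1 → posterior Gamma(19, 32/5)
obs 6: x=6 → posterior Gamma(25, 37/5)
obs 7: x=4 → posterior Gamma(29, 42/5)
obs 8: x=3 → posterior Gamma(32, 47/5)
obs 9: x=5 → posterior Gamma(37, 52/5)
obs 10: x=3 → posterior Gamma(40, 57/5)
obs 11: x=0 → posterior Gamma(40, 62/5)

k = 5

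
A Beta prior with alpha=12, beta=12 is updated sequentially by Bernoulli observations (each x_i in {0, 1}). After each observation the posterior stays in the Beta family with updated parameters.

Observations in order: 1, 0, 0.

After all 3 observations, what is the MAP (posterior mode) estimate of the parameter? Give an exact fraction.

12/25

obs 1: x=1 → posterior Beta(13, 12)
obs 2: x=0 → posterior Beta(13, 13)
obs 3: x=0 → posterior Beta(13, 14)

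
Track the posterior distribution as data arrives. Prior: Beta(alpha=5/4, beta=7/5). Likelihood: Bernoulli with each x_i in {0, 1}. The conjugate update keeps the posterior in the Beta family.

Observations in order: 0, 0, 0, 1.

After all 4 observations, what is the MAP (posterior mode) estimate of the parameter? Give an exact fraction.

obs 1: x=0 → posterior Beta(5/4, 12/5)
obs 2: x=0 → posterior Beta(5/4, 17/5)
obs 3: x=0 → posterior Beta(5/4, 22/5)
obs 4: x=1 → posterior Beta(9/4, 22/5)

25/93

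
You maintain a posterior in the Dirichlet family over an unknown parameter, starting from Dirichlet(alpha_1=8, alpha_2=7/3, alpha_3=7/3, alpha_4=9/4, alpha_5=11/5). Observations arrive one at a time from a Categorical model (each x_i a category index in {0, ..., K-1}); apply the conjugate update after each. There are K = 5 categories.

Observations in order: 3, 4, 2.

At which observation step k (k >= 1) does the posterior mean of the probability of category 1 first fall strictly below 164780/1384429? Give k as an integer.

k = 3

obs 1: x=3 → posterior Dirichlet(8, 7/3, 7/3, 13/4, 11/5)
obs 2: x=4 → posterior Dirichlet(8, 7/3, 7/3, 13/4, 16/5)
obs 3: x=2 → posterior Dirichlet(8, 7/3, 10/3, 13/4, 16/5)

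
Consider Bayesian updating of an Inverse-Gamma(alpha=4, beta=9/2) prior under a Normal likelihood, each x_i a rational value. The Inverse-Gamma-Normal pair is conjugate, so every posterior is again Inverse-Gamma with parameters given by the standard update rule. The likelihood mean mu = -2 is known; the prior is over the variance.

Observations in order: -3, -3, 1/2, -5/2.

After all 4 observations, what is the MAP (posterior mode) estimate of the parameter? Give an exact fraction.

5/4

obs 1: x=-3 → posterior Inverse-Gamma(9/2, 5)
obs 2: x=-3 → posterior Inverse-Gamma(5, 11/2)
obs 3: x=1/2 → posterior Inverse-Gamma(11/2, 69/8)
obs 4: x=-5/2 → posterior Inverse-Gamma(6, 35/4)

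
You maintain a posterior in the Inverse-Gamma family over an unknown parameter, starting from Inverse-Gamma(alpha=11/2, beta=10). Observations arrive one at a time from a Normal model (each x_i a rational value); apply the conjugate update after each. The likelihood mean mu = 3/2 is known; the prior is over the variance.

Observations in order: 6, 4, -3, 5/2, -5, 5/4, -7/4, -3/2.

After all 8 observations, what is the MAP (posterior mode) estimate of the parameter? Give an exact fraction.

obs 1: x=6 → posterior Inverse-Gamma(6, 161/8)
obs 2: x=4 → posterior Inverse-Gamma(13/2, 93/4)
obs 3: x=-3 → posterior Inverse-Gamma(7, 267/8)
obs 4: x=5/2 → posterior Inverse-Gamma(15/2, 271/8)
obs 5: x=-5 → posterior Inverse-Gamma(8, 55)
obs 6: x=5/4 → posterior Inverse-Gamma(17/2, 1761/32)
obs 7: x=-7/4 → posterior Inverse-Gamma(9, 965/16)
obs 8: x=-3/2 → posterior Inverse-Gamma(19/2, 1037/16)

1037/168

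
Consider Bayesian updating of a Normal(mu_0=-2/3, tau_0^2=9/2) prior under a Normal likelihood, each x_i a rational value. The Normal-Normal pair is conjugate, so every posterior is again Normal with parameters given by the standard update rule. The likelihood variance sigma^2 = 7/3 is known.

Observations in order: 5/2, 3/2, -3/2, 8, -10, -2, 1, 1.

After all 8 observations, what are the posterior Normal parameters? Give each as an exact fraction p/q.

obs 1: x=5/2 → posterior Normal(349/246, 63/41)
obs 2: x=3/2 → posterior Normal(74/51, 63/68)
obs 3: x=-3/2 → posterior Normal(349/570, 63/95)
obs 4: x=8 → posterior Normal(1645/732, 63/122)
obs 5: x=-10 → posterior Normal(25/894, 63/149)
obs 6: x=-2 → posterior Normal(-299/1056, 63/176)
obs 7: x=1 → posterior Normal(-137/1218, 9/29)
obs 8: x=1 → posterior Normal(5/276, 63/230)

mu_0=5/276, tau_0^2=63/230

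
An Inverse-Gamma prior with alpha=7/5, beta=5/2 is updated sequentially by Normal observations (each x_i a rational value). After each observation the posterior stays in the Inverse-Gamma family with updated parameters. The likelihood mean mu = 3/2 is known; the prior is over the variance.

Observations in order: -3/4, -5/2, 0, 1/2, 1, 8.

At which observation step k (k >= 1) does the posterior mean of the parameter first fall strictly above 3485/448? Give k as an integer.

k = 2

obs 1: x=-3/4 → posterior Inverse-Gamma(19/10, 161/32)
obs 2: x=-5/2 → posterior Inverse-Gamma(12/5, 417/32)
obs 3: x=0 → posterior Inverse-Gamma(29/10, 453/32)
obs 4: x=1/2 → posterior Inverse-Gamma(17/5, 469/32)
obs 5: x=1 → posterior Inverse-Gamma(39/10, 473/32)
obs 6: x=8 → posterior Inverse-Gamma(22/5, 1149/32)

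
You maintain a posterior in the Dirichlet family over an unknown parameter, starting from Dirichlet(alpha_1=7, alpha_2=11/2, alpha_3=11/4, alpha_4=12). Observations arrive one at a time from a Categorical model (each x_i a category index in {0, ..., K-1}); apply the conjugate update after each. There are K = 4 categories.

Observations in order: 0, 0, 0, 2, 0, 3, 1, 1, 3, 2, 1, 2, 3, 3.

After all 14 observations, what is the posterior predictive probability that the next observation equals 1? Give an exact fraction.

obs 1: x=0 → posterior Dirichlet(8, 11/2, 11/4, 12)
obs 2: x=0 → posterior Dirichlet(9, 11/2, 11/4, 12)
obs 3: x=0 → posterior Dirichlet(10, 11/2, 11/4, 12)
obs 4: x=2 → posterior Dirichlet(10, 11/2, 15/4, 12)
obs 5: x=0 → posterior Dirichlet(11, 11/2, 15/4, 12)
obs 6: x=3 → posterior Dirichlet(11, 11/2, 15/4, 13)
obs 7: x=1 → posterior Dirichlet(11, 13/2, 15/4, 13)
obs 8: x=1 → posterior Dirichlet(11, 15/2, 15/4, 13)
obs 9: x=3 → posterior Dirichlet(11, 15/2, 15/4, 14)
obs 10: x=2 → posterior Dirichlet(11, 15/2, 19/4, 14)
obs 11: x=1 → posterior Dirichlet(11, 17/2, 19/4, 14)
obs 12: x=2 → posterior Dirichlet(11, 17/2, 23/4, 14)
obs 13: x=3 → posterior Dirichlet(11, 17/2, 23/4, 15)
obs 14: x=3 → posterior Dirichlet(11, 17/2, 23/4, 16)

34/165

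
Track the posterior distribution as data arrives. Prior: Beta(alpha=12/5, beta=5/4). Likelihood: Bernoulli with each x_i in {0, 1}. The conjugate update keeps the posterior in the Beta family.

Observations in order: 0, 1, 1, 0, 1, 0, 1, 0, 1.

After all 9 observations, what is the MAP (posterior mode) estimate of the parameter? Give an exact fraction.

128/213

obs 1: x=0 → posterior Beta(12/5, 9/4)
obs 2: x=1 → posterior Beta(17/5, 9/4)
obs 3: x=1 → posterior Beta(22/5, 9/4)
obs 4: x=0 → posterior Beta(22/5, 13/4)
obs 5: x=1 → posterior Beta(27/5, 13/4)
obs 6: x=0 → posterior Beta(27/5, 17/4)
obs 7: x=1 → posterior Beta(32/5, 17/4)
obs 8: x=0 → posterior Beta(32/5, 21/4)
obs 9: x=1 → posterior Beta(37/5, 21/4)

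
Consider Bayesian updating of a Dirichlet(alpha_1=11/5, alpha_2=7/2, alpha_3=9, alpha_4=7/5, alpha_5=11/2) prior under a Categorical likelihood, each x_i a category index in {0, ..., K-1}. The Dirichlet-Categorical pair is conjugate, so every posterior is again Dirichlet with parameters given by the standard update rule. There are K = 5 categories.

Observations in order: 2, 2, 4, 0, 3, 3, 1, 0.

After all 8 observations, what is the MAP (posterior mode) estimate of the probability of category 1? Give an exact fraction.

35/246

obs 1: x=2 → posterior Dirichlet(11/5, 7/2, 10, 7/5, 11/2)
obs 2: x=2 → posterior Dirichlet(11/5, 7/2, 11, 7/5, 11/2)
obs 3: x=4 → posterior Dirichlet(11/5, 7/2, 11, 7/5, 13/2)
obs 4: x=0 → posterior Dirichlet(16/5, 7/2, 11, 7/5, 13/2)
obs 5: x=3 → posterior Dirichlet(16/5, 7/2, 11, 12/5, 13/2)
obs 6: x=3 → posterior Dirichlet(16/5, 7/2, 11, 17/5, 13/2)
obs 7: x=1 → posterior Dirichlet(16/5, 9/2, 11, 17/5, 13/2)
obs 8: x=0 → posterior Dirichlet(21/5, 9/2, 11, 17/5, 13/2)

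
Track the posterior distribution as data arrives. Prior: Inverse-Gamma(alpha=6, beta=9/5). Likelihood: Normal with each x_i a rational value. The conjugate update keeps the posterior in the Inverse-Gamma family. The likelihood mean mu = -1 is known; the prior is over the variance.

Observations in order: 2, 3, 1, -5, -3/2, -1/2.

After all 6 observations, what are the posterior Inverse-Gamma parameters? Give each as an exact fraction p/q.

obs 1: x=2 → posterior Inverse-Gamma(13/2, 63/10)
obs 2: x=3 → posterior Inverse-Gamma(7, 143/10)
obs 3: x=1 → posterior Inverse-Gamma(15/2, 163/10)
obs 4: x=-5 → posterior Inverse-Gamma(8, 243/10)
obs 5: x=-3/2 → posterior Inverse-Gamma(17/2, 977/40)
obs 6: x=-1/2 → posterior Inverse-Gamma(9, 491/20)

alpha=9, beta=491/20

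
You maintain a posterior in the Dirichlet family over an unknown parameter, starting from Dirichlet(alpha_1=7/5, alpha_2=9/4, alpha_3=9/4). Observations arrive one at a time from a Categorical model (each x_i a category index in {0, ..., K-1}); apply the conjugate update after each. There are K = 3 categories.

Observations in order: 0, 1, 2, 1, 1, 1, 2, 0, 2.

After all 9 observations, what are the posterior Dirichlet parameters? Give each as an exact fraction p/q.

obs 1: x=0 → posterior Dirichlet(12/5, 9/4, 9/4)
obs 2: x=1 → posterior Dirichlet(12/5, 13/4, 9/4)
obs 3: x=2 → posterior Dirichlet(12/5, 13/4, 13/4)
obs 4: x=1 → posterior Dirichlet(12/5, 17/4, 13/4)
obs 5: x=1 → posterior Dirichlet(12/5, 21/4, 13/4)
obs 6: x=1 → posterior Dirichlet(12/5, 25/4, 13/4)
obs 7: x=2 → posterior Dirichlet(12/5, 25/4, 17/4)
obs 8: x=0 → posterior Dirichlet(17/5, 25/4, 17/4)
obs 9: x=2 → posterior Dirichlet(17/5, 25/4, 21/4)

alpha_1=17/5, alpha_2=25/4, alpha_3=21/4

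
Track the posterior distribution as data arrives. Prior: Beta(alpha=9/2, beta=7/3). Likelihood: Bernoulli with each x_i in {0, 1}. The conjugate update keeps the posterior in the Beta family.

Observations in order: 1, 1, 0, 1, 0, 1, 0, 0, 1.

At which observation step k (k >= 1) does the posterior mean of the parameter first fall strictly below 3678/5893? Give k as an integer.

k = 7

obs 1: x=1 → posterior Beta(11/2, 7/3)
obs 2: x=1 → posterior Beta(13/2, 7/3)
obs 3: x=0 → posterior Beta(13/2, 10/3)
obs 4: x=1 → posterior Beta(15/2, 10/3)
obs 5: x=0 → posterior Beta(15/2, 13/3)
obs 6: x=1 → posterior Beta(17/2, 13/3)
obs 7: x=0 → posterior Beta(17/2, 16/3)
obs 8: x=0 → posterior Beta(17/2, 19/3)
obs 9: x=1 → posterior Beta(19/2, 19/3)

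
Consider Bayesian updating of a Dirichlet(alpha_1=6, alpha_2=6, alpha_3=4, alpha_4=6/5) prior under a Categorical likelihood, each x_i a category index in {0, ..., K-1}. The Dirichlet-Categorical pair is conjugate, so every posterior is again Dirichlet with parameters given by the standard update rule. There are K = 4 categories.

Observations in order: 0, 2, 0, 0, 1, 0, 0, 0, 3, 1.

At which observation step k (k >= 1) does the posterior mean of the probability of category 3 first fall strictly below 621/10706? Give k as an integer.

k = 4

obs 1: x=0 → posterior Dirichlet(7, 6, 4, 6/5)
obs 2: x=2 → posterior Dirichlet(7, 6, 5, 6/5)
obs 3: x=0 → posterior Dirichlet(8, 6, 5, 6/5)
obs 4: x=0 → posterior Dirichlet(9, 6, 5, 6/5)
obs 5: x=1 → posterior Dirichlet(9, 7, 5, 6/5)
obs 6: x=0 → posterior Dirichlet(10, 7, 5, 6/5)
obs 7: x=0 → posterior Dirichlet(11, 7, 5, 6/5)
obs 8: x=0 → posterior Dirichlet(12, 7, 5, 6/5)
obs 9: x=3 → posterior Dirichlet(12, 7, 5, 11/5)
obs 10: x=1 → posterior Dirichlet(12, 8, 5, 11/5)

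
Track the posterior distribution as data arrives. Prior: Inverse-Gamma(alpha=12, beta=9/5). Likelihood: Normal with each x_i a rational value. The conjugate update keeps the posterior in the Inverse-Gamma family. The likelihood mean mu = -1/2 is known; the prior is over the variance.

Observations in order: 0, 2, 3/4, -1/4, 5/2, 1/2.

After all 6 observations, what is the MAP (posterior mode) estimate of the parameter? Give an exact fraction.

obs 1: x=0 → posterior Inverse-Gamma(25/2, 77/40)
obs 2: x=2 → posterior Inverse-Gamma(13, 101/20)
obs 3: x=3/4 → posterior Inverse-Gamma(27/2, 933/160)
obs 4: x=-1/4 → posterior Inverse-Gamma(14, 469/80)
obs 5: x=5/2 → posterior Inverse-Gamma(29/2, 829/80)
obs 6: x=1/2 → posterior Inverse-Gamma(15, 869/80)

869/1280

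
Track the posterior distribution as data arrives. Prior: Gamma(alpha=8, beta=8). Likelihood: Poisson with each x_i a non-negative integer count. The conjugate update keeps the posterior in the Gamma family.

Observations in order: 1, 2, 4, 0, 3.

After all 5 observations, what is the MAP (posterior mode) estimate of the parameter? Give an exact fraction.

obs 1: x=1 → posterior Gamma(9, 9)
obs 2: x=2 → posterior Gamma(11, 10)
obs 3: x=4 → posterior Gamma(15, 11)
obs 4: x=0 → posterior Gamma(15, 12)
obs 5: x=3 → posterior Gamma(18, 13)

17/13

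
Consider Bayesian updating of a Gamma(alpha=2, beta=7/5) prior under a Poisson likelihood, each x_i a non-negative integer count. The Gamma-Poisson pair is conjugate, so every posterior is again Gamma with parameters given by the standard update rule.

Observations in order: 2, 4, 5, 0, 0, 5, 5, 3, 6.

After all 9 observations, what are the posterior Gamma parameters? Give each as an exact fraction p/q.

alpha=32, beta=52/5

obs 1: x=2 → posterior Gamma(4, 12/5)
obs 2: x=4 → posterior Gamma(8, 17/5)
obs 3: x=5 → posterior Gamma(13, 22/5)
obs 4: x=0 → posterior Gamma(13, 27/5)
obs 5: x=0 → posterior Gamma(13, 32/5)
obs 6: x=5 → posterior Gamma(18, 37/5)
obs 7: x=5 → posterior Gamma(23, 42/5)
obs 8: x=3 → posterior Gamma(26, 47/5)
obs 9: x=6 → posterior Gamma(32, 52/5)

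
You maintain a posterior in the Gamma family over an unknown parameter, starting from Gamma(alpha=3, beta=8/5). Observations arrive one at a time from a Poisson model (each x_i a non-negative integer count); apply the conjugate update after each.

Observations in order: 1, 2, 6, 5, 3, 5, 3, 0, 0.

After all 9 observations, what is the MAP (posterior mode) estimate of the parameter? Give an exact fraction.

135/53

obs 1: x=1 → posterior Gamma(4, 13/5)
obs 2: x=2 → posterior Gamma(6, 18/5)
obs 3: x=6 → posterior Gamma(12, 23/5)
obs 4: x=5 → posterior Gamma(17, 28/5)
obs 5: x=3 → posterior Gamma(20, 33/5)
obs 6: x=5 → posterior Gamma(25, 38/5)
obs 7: x=3 → posterior Gamma(28, 43/5)
obs 8: x=0 → posterior Gamma(28, 48/5)
obs 9: x=0 → posterior Gamma(28, 53/5)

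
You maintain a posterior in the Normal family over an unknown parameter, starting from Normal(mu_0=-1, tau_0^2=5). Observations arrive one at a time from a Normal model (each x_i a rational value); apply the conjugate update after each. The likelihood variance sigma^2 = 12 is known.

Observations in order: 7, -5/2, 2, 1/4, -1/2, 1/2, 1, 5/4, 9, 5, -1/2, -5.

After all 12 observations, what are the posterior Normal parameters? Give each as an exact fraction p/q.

mu_0=151/144, tau_0^2=5/6

obs 1: x=7 → posterior Normal(23/17, 60/17)
obs 2: x=-5/2 → posterior Normal(21/44, 30/11)
obs 3: x=2 → posterior Normal(41/54, 20/9)
obs 4: x=1/4 → posterior Normal(87/128, 15/8)
obs 5: x=-1/2 → posterior Normal(77/148, 60/37)
obs 6: x=1/2 → posterior Normal(29/56, 10/7)
obs 7: x=1 → posterior Normal(107/188, 60/47)
obs 8: x=5/4 → posterior Normal(33/52, 15/13)
obs 9: x=9 → posterior Normal(26/19, 20/19)
obs 10: x=5 → posterior Normal(103/62, 30/31)
obs 11: x=-1/2 → posterior Normal(3/2, 60/67)
obs 12: x=-5 → posterior Normal(151/144, 5/6)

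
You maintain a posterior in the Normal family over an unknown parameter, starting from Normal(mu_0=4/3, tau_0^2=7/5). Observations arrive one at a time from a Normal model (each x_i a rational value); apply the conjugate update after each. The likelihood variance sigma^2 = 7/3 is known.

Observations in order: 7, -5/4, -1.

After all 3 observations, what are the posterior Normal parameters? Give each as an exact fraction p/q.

mu_0=251/168, tau_0^2=1/2

obs 1: x=7 → posterior Normal(83/24, 7/8)
obs 2: x=-5/4 → posterior Normal(287/132, 7/11)
obs 3: x=-1 → posterior Normal(251/168, 1/2)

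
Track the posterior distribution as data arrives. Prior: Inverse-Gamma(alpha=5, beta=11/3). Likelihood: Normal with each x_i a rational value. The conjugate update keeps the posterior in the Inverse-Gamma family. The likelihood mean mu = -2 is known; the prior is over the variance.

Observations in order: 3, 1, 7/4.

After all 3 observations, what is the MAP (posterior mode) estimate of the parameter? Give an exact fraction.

2659/720

obs 1: x=3 → posterior Inverse-Gamma(11/2, 97/6)
obs 2: x=1 → posterior Inverse-Gamma(6, 62/3)
obs 3: x=7/4 → posterior Inverse-Gamma(13/2, 2659/96)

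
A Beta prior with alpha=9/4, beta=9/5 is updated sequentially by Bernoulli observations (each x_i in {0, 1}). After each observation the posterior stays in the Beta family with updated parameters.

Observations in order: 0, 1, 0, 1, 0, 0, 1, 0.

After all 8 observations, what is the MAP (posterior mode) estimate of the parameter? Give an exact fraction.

85/201

obs 1: x=0 → posterior Beta(9/4, 14/5)
obs 2: x=1 → posterior Beta(13/4, 14/5)
obs 3: x=0 → posterior Beta(13/4, 19/5)
obs 4: x=1 → posterior Beta(17/4, 19/5)
obs 5: x=0 → posterior Beta(17/4, 24/5)
obs 6: x=0 → posterior Beta(17/4, 29/5)
obs 7: x=1 → posterior Beta(21/4, 29/5)
obs 8: x=0 → posterior Beta(21/4, 34/5)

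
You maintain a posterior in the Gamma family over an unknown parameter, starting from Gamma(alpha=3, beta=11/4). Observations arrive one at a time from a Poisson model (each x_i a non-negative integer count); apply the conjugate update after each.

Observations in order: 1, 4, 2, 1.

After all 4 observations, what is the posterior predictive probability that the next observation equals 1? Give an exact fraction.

244598664928443012/787662783788549761

obs 1: x=1 → posterior Gamma(4, 15/4)
obs 2: x=4 → posterior Gamma(8, 19/4)
obs 3: x=2 → posterior Gamma(10, 23/4)
obs 4: x=1 → posterior Gamma(11, 27/4)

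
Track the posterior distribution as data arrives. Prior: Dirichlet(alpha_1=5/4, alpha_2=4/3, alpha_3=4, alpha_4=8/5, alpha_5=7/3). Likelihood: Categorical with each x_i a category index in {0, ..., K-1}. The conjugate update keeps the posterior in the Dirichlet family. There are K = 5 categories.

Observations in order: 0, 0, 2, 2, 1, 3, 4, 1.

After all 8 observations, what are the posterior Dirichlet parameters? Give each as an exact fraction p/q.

obs 1: x=0 → posterior Dirichlet(9/4, 4/3, 4, 8/5, 7/3)
obs 2: x=0 → posterior Dirichlet(13/4, 4/3, 4, 8/5, 7/3)
obs 3: x=2 → posterior Dirichlet(13/4, 4/3, 5, 8/5, 7/3)
obs 4: x=2 → posterior Dirichlet(13/4, 4/3, 6, 8/5, 7/3)
obs 5: x=1 → posterior Dirichlet(13/4, 7/3, 6, 8/5, 7/3)
obs 6: x=3 → posterior Dirichlet(13/4, 7/3, 6, 13/5, 7/3)
obs 7: x=4 → posterior Dirichlet(13/4, 7/3, 6, 13/5, 10/3)
obs 8: x=1 → posterior Dirichlet(13/4, 10/3, 6, 13/5, 10/3)

alpha_1=13/4, alpha_2=10/3, alpha_3=6, alpha_4=13/5, alpha_5=10/3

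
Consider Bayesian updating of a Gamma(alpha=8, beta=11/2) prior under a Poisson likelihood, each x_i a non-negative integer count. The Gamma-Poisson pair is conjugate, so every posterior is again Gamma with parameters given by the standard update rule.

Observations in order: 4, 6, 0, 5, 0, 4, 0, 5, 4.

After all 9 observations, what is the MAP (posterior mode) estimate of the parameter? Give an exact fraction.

obs 1: x=4 → posterior Gamma(12, 13/2)
obs 2: x=6 → posterior Gamma(18, 15/2)
obs 3: x=0 → posterior Gamma(18, 17/2)
obs 4: x=5 → posterior Gamma(23, 19/2)
obs 5: x=0 → posterior Gamma(23, 21/2)
obs 6: x=4 → posterior Gamma(27, 23/2)
obs 7: x=0 → posterior Gamma(27, 25/2)
obs 8: x=5 → posterior Gamma(32, 27/2)
obs 9: x=4 → posterior Gamma(36, 29/2)

70/29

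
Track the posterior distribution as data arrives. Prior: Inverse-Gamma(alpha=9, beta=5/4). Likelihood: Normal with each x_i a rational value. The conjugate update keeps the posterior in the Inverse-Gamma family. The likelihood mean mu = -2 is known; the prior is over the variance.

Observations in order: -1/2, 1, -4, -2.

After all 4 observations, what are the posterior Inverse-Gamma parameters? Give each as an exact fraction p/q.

alpha=11, beta=71/8

obs 1: x=-1/2 → posterior Inverse-Gamma(19/2, 19/8)
obs 2: x=1 → posterior Inverse-Gamma(10, 55/8)
obs 3: x=-4 → posterior Inverse-Gamma(21/2, 71/8)
obs 4: x=-2 → posterior Inverse-Gamma(11, 71/8)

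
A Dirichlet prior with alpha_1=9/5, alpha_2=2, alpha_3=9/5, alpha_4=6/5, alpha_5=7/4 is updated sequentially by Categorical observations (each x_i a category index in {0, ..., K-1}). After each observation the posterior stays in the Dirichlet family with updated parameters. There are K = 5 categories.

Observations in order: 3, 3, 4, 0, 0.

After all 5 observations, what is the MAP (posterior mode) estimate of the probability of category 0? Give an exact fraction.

56/171

obs 1: x=3 → posterior Dirichlet(9/5, 2, 9/5, 11/5, 7/4)
obs 2: x=3 → posterior Dirichlet(9/5, 2, 9/5, 16/5, 7/4)
obs 3: x=4 → posterior Dirichlet(9/5, 2, 9/5, 16/5, 11/4)
obs 4: x=0 → posterior Dirichlet(14/5, 2, 9/5, 16/5, 11/4)
obs 5: x=0 → posterior Dirichlet(19/5, 2, 9/5, 16/5, 11/4)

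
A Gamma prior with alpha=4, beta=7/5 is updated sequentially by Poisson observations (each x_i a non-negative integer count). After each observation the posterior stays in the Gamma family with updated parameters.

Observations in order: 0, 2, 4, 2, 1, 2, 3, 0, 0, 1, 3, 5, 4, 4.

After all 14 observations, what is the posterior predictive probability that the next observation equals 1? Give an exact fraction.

186300246584587254922705867217603246995244713940168851545080438661275/789402842379817487336508652401443158549062234211479095744539264024576

obs 1: x=0 → posterior Gamma(4, 12/5)
obs 2: x=2 → posterior Gamma(6, 17/5)
obs 3: x=4 → posterior Gamma(10, 22/5)
obs 4: x=2 → posterior Gamma(12, 27/5)
obs 5: x=1 → posterior Gamma(13, 32/5)
obs 6: x=2 → posterior Gamma(15, 37/5)
obs 7: x=3 → posterior Gamma(18, 42/5)
obs 8: x=0 → posterior Gamma(18, 47/5)
obs 9: x=0 → posterior Gamma(18, 52/5)
obs 10: x=1 → posterior Gamma(19, 57/5)
obs 11: x=3 → posterior Gamma(22, 62/5)
obs 12: x=5 → posterior Gamma(27, 67/5)
obs 13: x=4 → posterior Gamma(31, 72/5)
obs 14: x=4 → posterior Gamma(35, 77/5)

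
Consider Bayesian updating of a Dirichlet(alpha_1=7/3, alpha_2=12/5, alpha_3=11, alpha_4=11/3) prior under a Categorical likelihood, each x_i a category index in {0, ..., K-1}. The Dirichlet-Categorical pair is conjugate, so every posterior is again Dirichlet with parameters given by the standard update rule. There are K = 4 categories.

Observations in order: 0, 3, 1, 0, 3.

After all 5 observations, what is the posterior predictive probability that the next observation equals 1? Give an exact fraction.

obs 1: x=0 → posterior Dirichlet(10/3, 12/5, 11, 11/3)
obs 2: x=3 → posterior Dirichlet(10/3, 12/5, 11, 14/3)
obs 3: x=1 → posterior Dirichlet(10/3, 17/5, 11, 14/3)
obs 4: x=0 → posterior Dirichlet(13/3, 17/5, 11, 14/3)
obs 5: x=3 → posterior Dirichlet(13/3, 17/5, 11, 17/3)

17/122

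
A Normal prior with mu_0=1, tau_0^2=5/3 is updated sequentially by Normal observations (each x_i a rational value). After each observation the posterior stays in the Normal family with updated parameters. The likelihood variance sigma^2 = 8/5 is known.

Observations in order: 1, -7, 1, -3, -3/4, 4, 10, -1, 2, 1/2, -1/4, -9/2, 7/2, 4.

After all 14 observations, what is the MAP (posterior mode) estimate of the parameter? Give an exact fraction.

obs 1: x=1 → posterior Normal(1, 40/49)
obs 2: x=-7 → posterior Normal(-63/37, 20/37)
obs 3: x=1 → posterior Normal(-101/99, 40/99)
obs 4: x=-3 → posterior Normal(-44/31, 10/31)
obs 5: x=-3/4 → posterior Normal(-779/596, 40/149)
obs 6: x=4 → posterior Normal(-379/696, 20/87)
obs 7: x=10 → posterior Normal(621/796, 40/199)
obs 8: x=-1 → posterior Normal(521/896, 5/28)
obs 9: x=2 → posterior Normal(721/996, 40/249)
obs 10: x=1/2 → posterior Normal(771/1096, 20/137)
obs 11: x=-1/4 → posterior Normal(373/598, 40/299)
obs 12: x=-9/2 → posterior Normal(37/162, 10/81)
obs 13: x=7/2 → posterior Normal(323/698, 40/349)
obs 14: x=4 → posterior Normal(523/748, 20/187)

523/748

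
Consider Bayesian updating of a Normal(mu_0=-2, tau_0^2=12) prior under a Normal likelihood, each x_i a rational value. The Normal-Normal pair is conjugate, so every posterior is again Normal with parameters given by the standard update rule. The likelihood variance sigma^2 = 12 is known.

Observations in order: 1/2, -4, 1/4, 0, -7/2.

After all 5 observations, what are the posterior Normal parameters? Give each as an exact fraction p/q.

mu_0=-35/24, tau_0^2=2

obs 1: x=1/2 → posterior Normal(-3/4, 6)
obs 2: x=-4 → posterior Normal(-11/6, 4)
obs 3: x=1/4 → posterior Normal(-21/16, 3)
obs 4: x=0 → posterior Normal(-21/20, 12/5)
obs 5: x=-7/2 → posterior Normal(-35/24, 2)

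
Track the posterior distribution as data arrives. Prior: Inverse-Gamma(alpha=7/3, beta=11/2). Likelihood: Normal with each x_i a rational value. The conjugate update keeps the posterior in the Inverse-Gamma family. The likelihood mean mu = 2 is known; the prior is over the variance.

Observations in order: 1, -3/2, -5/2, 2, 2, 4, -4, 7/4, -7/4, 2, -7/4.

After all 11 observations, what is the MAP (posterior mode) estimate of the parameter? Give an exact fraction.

5409/848

obs 1: x=1 → posterior Inverse-Gamma(17/6, 6)
obs 2: x=-3/2 → posterior Inverse-Gamma(10/3, 97/8)
obs 3: x=-5/2 → posterior Inverse-Gamma(23/6, 89/4)
obs 4: x=2 → posterior Inverse-Gamma(13/3, 89/4)
obs 5: x=2 → posterior Inverse-Gamma(29/6, 89/4)
obs 6: x=4 → posterior Inverse-Gamma(16/3, 97/4)
obs 7: x=-4 → posterior Inverse-Gamma(35/6, 169/4)
obs 8: x=7/4 → posterior Inverse-Gamma(19/3, 1353/32)
obs 9: x=-7/4 → posterior Inverse-Gamma(41/6, 789/16)
obs 10: x=2 → posterior Inverse-Gamma(22/3, 789/16)
obs 11: x=-7/4 → posterior Inverse-Gamma(47/6, 1803/32)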